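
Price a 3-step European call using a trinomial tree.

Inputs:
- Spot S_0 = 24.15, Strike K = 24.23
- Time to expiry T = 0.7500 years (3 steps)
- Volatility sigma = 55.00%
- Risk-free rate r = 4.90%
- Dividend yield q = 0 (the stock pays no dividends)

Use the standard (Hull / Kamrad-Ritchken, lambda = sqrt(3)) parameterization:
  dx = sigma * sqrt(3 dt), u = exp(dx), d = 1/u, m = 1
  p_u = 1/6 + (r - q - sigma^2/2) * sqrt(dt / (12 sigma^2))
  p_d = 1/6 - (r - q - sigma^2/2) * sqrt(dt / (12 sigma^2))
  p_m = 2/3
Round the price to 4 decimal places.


Answer: Price = V(0,0) = 4.4426

Derivation:
dt = T/N = 0.250000; dx = sigma*sqrt(3*dt) = 0.476314
u = exp(dx) = 1.610128; d = 1/u = 0.621068
p_u = 0.139833, p_m = 0.666667, p_d = 0.193500
Discount per step: exp(-r*dt) = 0.987825
Stock lattice S(k, j) with j the centered position index:
  k=0: S(0,+0) = 24.1500
  k=1: S(1,-1) = 14.9988; S(1,+0) = 24.1500; S(1,+1) = 38.8846
  k=2: S(2,-2) = 9.3153; S(2,-1) = 14.9988; S(2,+0) = 24.1500; S(2,+1) = 38.8846; S(2,+2) = 62.6092
  k=3: S(3,-3) = 5.7854; S(3,-2) = 9.3153; S(3,-1) = 14.9988; S(3,+0) = 24.1500; S(3,+1) = 38.8846; S(3,+2) = 62.6092; S(3,+3) = 100.8089
Terminal payoffs V(N, j) = max(S_T - K, 0):
  V(3,-3) = 0.000000; V(3,-2) = 0.000000; V(3,-1) = 0.000000; V(3,+0) = 0.000000; V(3,+1) = 14.654603; V(3,+2) = 38.379206; V(3,+3) = 76.578865
Backward induction: V(k, j) = exp(-r*dt) * [p_u * V(k+1, j+1) + p_m * V(k+1, j) + p_d * V(k+1, j-1)]
  V(2,-2) = exp(-r*dt) * [p_u*0.000000 + p_m*0.000000 + p_d*0.000000] = 0.000000
  V(2,-1) = exp(-r*dt) * [p_u*0.000000 + p_m*0.000000 + p_d*0.000000] = 0.000000
  V(2,+0) = exp(-r*dt) * [p_u*14.654603 + p_m*0.000000 + p_d*0.000000] = 2.024248
  V(2,+1) = exp(-r*dt) * [p_u*38.379206 + p_m*14.654603 + p_d*0.000000] = 14.952125
  V(2,+2) = exp(-r*dt) * [p_u*76.578865 + p_m*38.379206 + p_d*14.654603] = 38.653641
  V(1,-1) = exp(-r*dt) * [p_u*2.024248 + p_m*0.000000 + p_d*0.000000] = 0.279610
  V(1,+0) = exp(-r*dt) * [p_u*14.952125 + p_m*2.024248 + p_d*0.000000] = 3.398412
  V(1,+1) = exp(-r*dt) * [p_u*38.653641 + p_m*14.952125 + p_d*2.024248] = 15.572889
  V(0,+0) = exp(-r*dt) * [p_u*15.572889 + p_m*3.398412 + p_d*0.279610] = 4.442561


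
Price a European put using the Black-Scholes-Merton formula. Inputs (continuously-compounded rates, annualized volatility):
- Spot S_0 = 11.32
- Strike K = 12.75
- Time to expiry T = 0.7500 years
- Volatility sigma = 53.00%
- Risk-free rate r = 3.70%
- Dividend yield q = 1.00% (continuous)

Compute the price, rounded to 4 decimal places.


d1 = (ln(S/K) + (r - q + 0.5*sigma^2) * T) / (sigma * sqrt(T)) = 0.01443877
d2 = d1 - sigma * sqrt(T) = -0.44455469
exp(-rT) = 0.97263149; exp(-qT) = 0.99252805
P = K * exp(-rT) * N(-d2) - S_0 * exp(-qT) * N(-d1)
N(-d1) = 0.49423996; N(-d2) = 0.67167920
P = 12.7500 * 0.97263149 * 0.67167920 - 11.3200 * 0.99252805 * 0.49423996 = 2.7765

Answer: Price = 2.7765


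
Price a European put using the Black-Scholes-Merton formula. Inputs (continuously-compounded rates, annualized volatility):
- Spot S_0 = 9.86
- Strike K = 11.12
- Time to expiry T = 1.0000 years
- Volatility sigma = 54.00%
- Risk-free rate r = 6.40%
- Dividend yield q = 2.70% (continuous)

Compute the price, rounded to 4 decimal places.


d1 = (ln(S/K) + (r - q + 0.5*sigma^2) * T) / (sigma * sqrt(T)) = 0.11581644
d2 = d1 - sigma * sqrt(T) = -0.42418356
exp(-rT) = 0.93800500; exp(-qT) = 0.97336124
P = K * exp(-rT) * N(-d2) - S_0 * exp(-qT) * N(-d1)
N(-d1) = 0.45389901; N(-d2) = 0.66428402
P = 11.1200 * 0.93800500 * 0.66428402 - 9.8600 * 0.97336124 * 0.45389901 = 2.5727

Answer: Price = 2.5727


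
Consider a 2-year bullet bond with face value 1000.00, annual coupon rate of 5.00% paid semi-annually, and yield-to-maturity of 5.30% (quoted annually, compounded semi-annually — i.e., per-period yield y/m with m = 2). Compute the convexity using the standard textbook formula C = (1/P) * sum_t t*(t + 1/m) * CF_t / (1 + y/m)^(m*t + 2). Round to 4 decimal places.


Coupon per period c = face * coupon_rate / m = 25.000000
Periods per year m = 2; per-period yield y/m = 0.026500
Number of cashflows N = 4
Cashflows (t years, CF_t, discount factor 1/(1+y/m)^(m*t), PV):
  t = 0.5000: CF_t = 25.000000, DF = 0.974184, PV = 24.354603
  t = 1.0000: CF_t = 25.000000, DF = 0.949035, PV = 23.725868
  t = 1.5000: CF_t = 25.000000, DF = 0.924535, PV = 23.113363
  t = 2.0000: CF_t = 1025.000000, DF = 0.900667, PV = 923.183536
Price P = sum_t PV_t = 994.377370
Convexity numerator sum_t t*(t + 1/m) * CF_t / (1+y/m)^(m*t + 2):
  t = 0.5000: term = 11.556682
  t = 1.0000: term = 33.775007
  t = 1.5000: term = 65.806152
  t = 2.0000: term = 4380.666055
Convexity = (1/P) * sum = 4491.803896 / 994.377370 = 4.517202

Answer: Convexity = 4.5172


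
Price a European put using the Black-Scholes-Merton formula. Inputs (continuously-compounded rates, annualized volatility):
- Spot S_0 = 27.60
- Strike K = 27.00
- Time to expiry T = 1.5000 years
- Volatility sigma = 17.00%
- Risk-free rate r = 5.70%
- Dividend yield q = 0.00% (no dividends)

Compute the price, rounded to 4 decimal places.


Answer: Price = 1.0473

Derivation:
d1 = (ln(S/K) + (r - q + 0.5*sigma^2) * T) / (sigma * sqrt(T)) = 0.62031602
d2 = d1 - sigma * sqrt(T) = 0.41210939
exp(-rT) = 0.91805314; exp(-qT) = 1.00000000
P = K * exp(-rT) * N(-d2) - S_0 * exp(-qT) * N(-d1)
N(-d1) = 0.26752488; N(-d2) = 0.34012962
P = 27.0000 * 0.91805314 * 0.34012962 - 27.6000 * 1.00000000 * 0.26752488 = 1.0473


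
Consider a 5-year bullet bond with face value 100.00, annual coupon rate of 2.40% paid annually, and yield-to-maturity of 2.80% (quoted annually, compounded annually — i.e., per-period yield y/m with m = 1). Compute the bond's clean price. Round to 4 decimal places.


Answer: Price = 98.1576

Derivation:
Coupon per period c = face * coupon_rate / m = 2.400000
Periods per year m = 1; per-period yield y/m = 0.028000
Number of cashflows N = 5
Cashflows (t years, CF_t, discount factor 1/(1+y/m)^(m*t), PV):
  t = 1.0000: CF_t = 2.400000, DF = 0.972763, PV = 2.334630
  t = 2.0000: CF_t = 2.400000, DF = 0.946267, PV = 2.271041
  t = 3.0000: CF_t = 2.400000, DF = 0.920493, PV = 2.209184
  t = 4.0000: CF_t = 2.400000, DF = 0.895422, PV = 2.149012
  t = 5.0000: CF_t = 102.400000, DF = 0.871033, PV = 89.193742
Price P = sum_t PV_t = 98.157609


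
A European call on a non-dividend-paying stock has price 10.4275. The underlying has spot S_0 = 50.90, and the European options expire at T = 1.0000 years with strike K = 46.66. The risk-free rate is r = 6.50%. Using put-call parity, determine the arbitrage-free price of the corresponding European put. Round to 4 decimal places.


Answer: Put price = 3.2511

Derivation:
Put-call parity: C - P = S_0 * exp(-qT) - K * exp(-rT).
S_0 * exp(-qT) = 50.9000 * 1.00000000 = 50.90000000
K * exp(-rT) = 46.6600 * 0.93706746 = 43.72356784
P = C - S*exp(-qT) + K*exp(-rT)
P = 10.4275 - 50.90000000 + 43.72356784 = 3.2511


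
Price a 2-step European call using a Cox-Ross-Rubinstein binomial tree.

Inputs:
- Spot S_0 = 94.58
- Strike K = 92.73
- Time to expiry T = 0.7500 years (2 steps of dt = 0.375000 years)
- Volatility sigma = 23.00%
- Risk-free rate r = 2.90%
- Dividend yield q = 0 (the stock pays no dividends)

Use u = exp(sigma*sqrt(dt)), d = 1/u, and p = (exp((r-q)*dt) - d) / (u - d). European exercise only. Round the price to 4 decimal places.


Answer: Price = V(0,0) = 8.9987

Derivation:
dt = T/N = 0.375000
u = exp(sigma*sqrt(dt)) = 1.151247; d = 1/u = 0.868623
p = (exp((r-q)*dt) - d) / (u - d) = 0.503535
Discount per step: exp(-r*dt) = 0.989184
Stock lattice S(k, i) with i counting down-moves:
  k=0: S(0,0) = 94.5800
  k=1: S(1,0) = 108.8849; S(1,1) = 82.1544
  k=2: S(2,0) = 125.3535; S(2,1) = 94.5800; S(2,2) = 71.3612
Terminal payoffs V(N, i) = max(S_T - K, 0):
  V(2,0) = 32.623451; V(2,1) = 1.850000; V(2,2) = 0.000000
Backward induction: V(k, i) = exp(-r*dt) * [p * V(k+1, i) + (1-p) * V(k+1, i+1)].
  V(1,0) = exp(-r*dt) * [p*32.623451 + (1-p)*1.850000] = 17.157912
  V(1,1) = exp(-r*dt) * [p*1.850000 + (1-p)*0.000000] = 0.921465
  V(0,0) = exp(-r*dt) * [p*17.157912 + (1-p)*0.921465] = 8.998696


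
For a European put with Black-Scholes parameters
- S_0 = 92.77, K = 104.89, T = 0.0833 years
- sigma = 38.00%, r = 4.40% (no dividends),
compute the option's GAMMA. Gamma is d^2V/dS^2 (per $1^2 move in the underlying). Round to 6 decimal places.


Answer: Gamma = 0.023037

Derivation:
d1 = -1.0313181025; d2 = -1.1409927121
phi(d1) = 0.2343951184; exp(-qT) = 1.0000000000; exp(-rT) = 0.9963415086
Gamma = exp(-qT) * phi(d1) / (S * sigma * sqrt(T)) = 1.0000000000 * 0.2343951184 / (92.7700 * 0.3800 * 0.2886173938) = 0.023037


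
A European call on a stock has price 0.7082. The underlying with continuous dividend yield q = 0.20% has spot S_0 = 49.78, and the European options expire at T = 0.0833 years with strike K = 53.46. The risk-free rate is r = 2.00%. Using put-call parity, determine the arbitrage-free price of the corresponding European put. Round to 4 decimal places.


Answer: Put price = 4.3075

Derivation:
Put-call parity: C - P = S_0 * exp(-qT) - K * exp(-rT).
S_0 * exp(-qT) = 49.7800 * 0.99983341 = 49.77170734
K * exp(-rT) = 53.4600 * 0.99833539 = 53.37100979
P = C - S*exp(-qT) + K*exp(-rT)
P = 0.7082 - 49.77170734 + 53.37100979 = 4.3075


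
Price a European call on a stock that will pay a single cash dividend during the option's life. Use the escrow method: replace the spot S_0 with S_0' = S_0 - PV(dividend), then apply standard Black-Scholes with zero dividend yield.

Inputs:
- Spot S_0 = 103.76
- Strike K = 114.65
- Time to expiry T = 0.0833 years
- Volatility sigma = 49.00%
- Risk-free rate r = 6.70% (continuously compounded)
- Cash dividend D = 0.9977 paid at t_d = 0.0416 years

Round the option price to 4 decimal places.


PV(D) = D * exp(-r * t_d) = 0.9977 * 0.99721668 = 0.99492308
S_0' = S_0 - PV(D) = 103.7600 - 0.99492308 = 102.76507692
d1 = (ln(S_0'/K) + (r + sigma^2/2)*T) / (sigma*sqrt(T)) = -0.66366492
d2 = d1 - sigma*sqrt(T) = -0.80508745
exp(-rT) = 0.99443445
N(d1) = 0.25345240; N(d2) = 0.21038461
C = S_0' * N(d1) - K * exp(-rT) * N(d2) = 102.76507692 * 0.25345240 - 114.6500 * 0.99443445 * 0.21038461 = 2.0597

Answer: Price = 2.0597


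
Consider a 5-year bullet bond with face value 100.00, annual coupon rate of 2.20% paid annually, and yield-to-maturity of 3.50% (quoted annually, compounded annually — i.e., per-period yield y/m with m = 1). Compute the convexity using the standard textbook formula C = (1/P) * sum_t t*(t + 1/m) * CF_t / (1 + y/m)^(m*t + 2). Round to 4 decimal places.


Coupon per period c = face * coupon_rate / m = 2.200000
Periods per year m = 1; per-period yield y/m = 0.035000
Number of cashflows N = 5
Cashflows (t years, CF_t, discount factor 1/(1+y/m)^(m*t), PV):
  t = 1.0000: CF_t = 2.200000, DF = 0.966184, PV = 2.125604
  t = 2.0000: CF_t = 2.200000, DF = 0.933511, PV = 2.053724
  t = 3.0000: CF_t = 2.200000, DF = 0.901943, PV = 1.984274
  t = 4.0000: CF_t = 2.200000, DF = 0.871442, PV = 1.917173
  t = 5.0000: CF_t = 102.200000, DF = 0.841973, PV = 86.049658
Price P = sum_t PV_t = 94.130432
Convexity numerator sum_t t*(t + 1/m) * CF_t / (1+y/m)^(m*t + 2):
  t = 1.0000: term = 3.968548
  t = 2.0000: term = 11.503037
  t = 3.0000: term = 22.228092
  t = 4.0000: term = 35.794028
  t = 5.0000: term = 2409.848285
Convexity = (1/P) * sum = 2483.341991 / 94.130432 = 26.381925

Answer: Convexity = 26.3819


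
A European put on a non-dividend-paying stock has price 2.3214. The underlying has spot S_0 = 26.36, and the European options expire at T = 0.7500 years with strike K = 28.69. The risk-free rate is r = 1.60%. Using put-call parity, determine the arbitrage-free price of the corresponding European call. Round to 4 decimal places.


Put-call parity: C - P = S_0 * exp(-qT) - K * exp(-rT).
S_0 * exp(-qT) = 26.3600 * 1.00000000 = 26.36000000
K * exp(-rT) = 28.6900 * 0.98807171 = 28.34777744
C = P + S*exp(-qT) - K*exp(-rT)
C = 2.3214 + 26.36000000 - 28.34777744 = 0.3336

Answer: Call price = 0.3336


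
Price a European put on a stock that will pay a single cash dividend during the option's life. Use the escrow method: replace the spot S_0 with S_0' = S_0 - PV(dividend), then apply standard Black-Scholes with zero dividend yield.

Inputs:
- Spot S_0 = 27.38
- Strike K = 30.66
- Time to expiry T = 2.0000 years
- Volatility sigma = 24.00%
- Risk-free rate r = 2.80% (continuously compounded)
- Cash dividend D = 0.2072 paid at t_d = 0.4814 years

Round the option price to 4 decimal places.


PV(D) = D * exp(-r * t_d) = 0.2072 * 0.98661124 = 0.20442585
S_0' = S_0 - PV(D) = 27.3800 - 0.20442585 = 27.17557415
d1 = (ln(S_0'/K) + (r + sigma^2/2)*T) / (sigma*sqrt(T)) = -0.02074272
d2 = d1 - sigma*sqrt(T) = -0.36015398
exp(-rT) = 0.94553914
N(-d1) = 0.50827455; N(-d2) = 0.64063400
P = K * exp(-rT) * N(-d2) - S_0' * N(-d1) = 30.6600 * 0.94553914 * 0.64063400 - 27.17557415 * 0.50827455 = 4.7595

Answer: Price = 4.7595


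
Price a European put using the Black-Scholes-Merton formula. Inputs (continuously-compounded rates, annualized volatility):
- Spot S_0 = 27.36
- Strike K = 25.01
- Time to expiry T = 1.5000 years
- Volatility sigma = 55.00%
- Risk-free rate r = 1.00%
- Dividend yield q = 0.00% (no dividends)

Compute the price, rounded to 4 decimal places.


d1 = (ln(S/K) + (r - q + 0.5*sigma^2) * T) / (sigma * sqrt(T)) = 0.49239398
d2 = d1 - sigma * sqrt(T) = -0.18121570
exp(-rT) = 0.98511194; exp(-qT) = 1.00000000
P = K * exp(-rT) * N(-d2) - S_0 * exp(-qT) * N(-d1)
N(-d1) = 0.31122043; N(-d2) = 0.57190087
P = 25.0100 * 0.98511194 * 0.57190087 - 27.3600 * 1.00000000 * 0.31122043 = 5.5753

Answer: Price = 5.5753


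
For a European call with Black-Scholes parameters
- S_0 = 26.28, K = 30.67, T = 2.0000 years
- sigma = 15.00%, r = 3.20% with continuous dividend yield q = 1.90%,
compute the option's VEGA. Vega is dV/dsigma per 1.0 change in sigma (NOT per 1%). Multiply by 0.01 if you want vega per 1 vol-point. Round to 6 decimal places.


Answer: Vega = 12.599454

Derivation:
d1 = -0.4995793532; d2 = -0.7117113875
phi(d1) = 0.3521393510; exp(-qT) = 0.9627129409; exp(-rT) = 0.9380049995
Vega = S * exp(-qT) * phi(d1) * sqrt(T) = 26.2800 * 0.9627129409 * 0.3521393510 * 1.4142135624 = 12.599454


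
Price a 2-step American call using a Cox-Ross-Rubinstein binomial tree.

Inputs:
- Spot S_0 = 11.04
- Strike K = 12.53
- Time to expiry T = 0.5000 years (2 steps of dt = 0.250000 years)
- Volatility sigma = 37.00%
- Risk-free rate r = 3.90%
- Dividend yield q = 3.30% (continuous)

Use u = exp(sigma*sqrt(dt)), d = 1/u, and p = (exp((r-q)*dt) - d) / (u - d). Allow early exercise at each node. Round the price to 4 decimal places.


dt = T/N = 0.250000
u = exp(sigma*sqrt(dt)) = 1.203218; d = 1/u = 0.831104
p = (exp((r-q)*dt) - d) / (u - d) = 0.457916
Discount per step: exp(-r*dt) = 0.990297
Stock lattice S(k, i) with i counting down-moves:
  k=0: S(0,0) = 11.0400
  k=1: S(1,0) = 13.2835; S(1,1) = 9.1754
  k=2: S(2,0) = 15.9830; S(2,1) = 11.0400; S(2,2) = 7.6257
Terminal payoffs V(N, i) = max(S_T - K, 0):
  V(2,0) = 3.452990; V(2,1) = 0.000000; V(2,2) = 0.000000
Backward induction: V(k, i) = exp(-r*dt) * [p * V(k+1, i) + (1-p) * V(k+1, i+1)]; then take max(V_cont, immediate exercise) for American.
  V(1,0) = exp(-r*dt) * [p*3.452990 + (1-p)*0.000000] = 1.565836; exercise = 0.753532; V(1,0) = max -> 1.565836
  V(1,1) = exp(-r*dt) * [p*0.000000 + (1-p)*0.000000] = 0.000000; exercise = 0.000000; V(1,1) = max -> 0.000000
  V(0,0) = exp(-r*dt) * [p*1.565836 + (1-p)*0.000000] = 0.710064; exercise = 0.000000; V(0,0) = max -> 0.710064

Answer: Price = V(0,0) = 0.7101


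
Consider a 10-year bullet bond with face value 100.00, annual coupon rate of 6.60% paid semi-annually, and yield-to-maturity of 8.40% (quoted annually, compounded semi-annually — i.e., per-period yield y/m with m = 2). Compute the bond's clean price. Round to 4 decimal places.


Coupon per period c = face * coupon_rate / m = 3.300000
Periods per year m = 2; per-period yield y/m = 0.042000
Number of cashflows N = 20
Cashflows (t years, CF_t, discount factor 1/(1+y/m)^(m*t), PV):
  t = 0.5000: CF_t = 3.300000, DF = 0.959693, PV = 3.166987
  t = 1.0000: CF_t = 3.300000, DF = 0.921010, PV = 3.039335
  t = 1.5000: CF_t = 3.300000, DF = 0.883887, PV = 2.916828
  t = 2.0000: CF_t = 3.300000, DF = 0.848260, PV = 2.799259
  t = 2.5000: CF_t = 3.300000, DF = 0.814069, PV = 2.686429
  t = 3.0000: CF_t = 3.300000, DF = 0.781257, PV = 2.578147
  t = 3.5000: CF_t = 3.300000, DF = 0.749766, PV = 2.474229
  t = 4.0000: CF_t = 3.300000, DF = 0.719545, PV = 2.374500
  t = 4.5000: CF_t = 3.300000, DF = 0.690543, PV = 2.278791
  t = 5.0000: CF_t = 3.300000, DF = 0.662709, PV = 2.186939
  t = 5.5000: CF_t = 3.300000, DF = 0.635997, PV = 2.098790
  t = 6.0000: CF_t = 3.300000, DF = 0.610362, PV = 2.014194
  t = 6.5000: CF_t = 3.300000, DF = 0.585760, PV = 1.933008
  t = 7.0000: CF_t = 3.300000, DF = 0.562150, PV = 1.855094
  t = 7.5000: CF_t = 3.300000, DF = 0.539491, PV = 1.780320
  t = 8.0000: CF_t = 3.300000, DF = 0.517746, PV = 1.708561
  t = 8.5000: CF_t = 3.300000, DF = 0.496877, PV = 1.639694
  t = 9.0000: CF_t = 3.300000, DF = 0.476849, PV = 1.573602
  t = 9.5000: CF_t = 3.300000, DF = 0.457629, PV = 1.510175
  t = 10.0000: CF_t = 103.300000, DF = 0.439183, PV = 45.367614
Price P = sum_t PV_t = 87.982495

Answer: Price = 87.9825


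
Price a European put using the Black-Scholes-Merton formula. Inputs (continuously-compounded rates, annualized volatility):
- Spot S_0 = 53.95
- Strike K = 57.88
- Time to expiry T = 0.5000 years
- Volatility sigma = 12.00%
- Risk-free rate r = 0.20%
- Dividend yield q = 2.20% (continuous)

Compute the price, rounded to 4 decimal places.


Answer: Price = 4.8964

Derivation:
d1 = (ln(S/K) + (r - q + 0.5*sigma^2) * T) / (sigma * sqrt(T)) = -0.90408564
d2 = d1 - sigma * sqrt(T) = -0.98893845
exp(-rT) = 0.99900050; exp(-qT) = 0.98906028
P = K * exp(-rT) * N(-d2) - S_0 * exp(-qT) * N(-d1)
N(-d1) = 0.81702500; N(-d2) = 0.83865337
P = 57.8800 * 0.99900050 * 0.83865337 - 53.9500 * 0.98906028 * 0.81702500 = 4.8964


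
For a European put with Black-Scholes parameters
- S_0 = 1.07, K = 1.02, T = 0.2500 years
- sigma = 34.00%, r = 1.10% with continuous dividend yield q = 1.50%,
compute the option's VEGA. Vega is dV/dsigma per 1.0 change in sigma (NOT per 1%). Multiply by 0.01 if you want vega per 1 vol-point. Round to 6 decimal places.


d1 = 0.3606236540; d2 = 0.1906236540
phi(d1) = 0.3738265934; exp(-qT) = 0.9962570225; exp(-rT) = 0.9972537778
Vega = S * exp(-qT) * phi(d1) * sqrt(T) = 1.0700 * 0.9962570225 * 0.3738265934 * 0.5000000000 = 0.199249

Answer: Vega = 0.199249


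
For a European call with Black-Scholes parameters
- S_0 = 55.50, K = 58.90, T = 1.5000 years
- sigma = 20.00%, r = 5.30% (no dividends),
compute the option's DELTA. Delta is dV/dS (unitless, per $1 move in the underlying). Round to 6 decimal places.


d1 = 0.2042953241; d2 = -0.0406536502
phi(d1) = 0.3907033030; exp(-qT) = 1.0000000000; exp(-rT) = 0.9235780200
N(d1) = 0.5809386381
Delta = exp(-qT) * N(d1) = 1.0000000000 * 0.5809386381 = 0.580939

Answer: Delta = 0.580939


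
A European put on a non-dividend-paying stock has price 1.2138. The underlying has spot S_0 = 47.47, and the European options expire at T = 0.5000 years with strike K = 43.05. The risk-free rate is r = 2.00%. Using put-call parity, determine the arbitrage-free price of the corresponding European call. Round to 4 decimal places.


Answer: Call price = 6.0622

Derivation:
Put-call parity: C - P = S_0 * exp(-qT) - K * exp(-rT).
S_0 * exp(-qT) = 47.4700 * 1.00000000 = 47.47000000
K * exp(-rT) = 43.0500 * 0.99004983 = 42.62164534
C = P + S*exp(-qT) - K*exp(-rT)
C = 1.2138 + 47.47000000 - 42.62164534 = 6.0622


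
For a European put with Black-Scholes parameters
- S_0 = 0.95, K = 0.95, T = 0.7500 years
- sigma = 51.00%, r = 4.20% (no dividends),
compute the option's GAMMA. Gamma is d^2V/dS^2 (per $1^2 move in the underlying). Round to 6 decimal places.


d1 = 0.2921562171; d2 = -0.1495167388
phi(d1) = 0.3822745693; exp(-qT) = 1.0000000000; exp(-rT) = 0.9689909565
Gamma = exp(-qT) * phi(d1) / (S * sigma * sqrt(T)) = 1.0000000000 * 0.3822745693 / (0.9500 * 0.5100 * 0.8660254038) = 0.911068

Answer: Gamma = 0.911068


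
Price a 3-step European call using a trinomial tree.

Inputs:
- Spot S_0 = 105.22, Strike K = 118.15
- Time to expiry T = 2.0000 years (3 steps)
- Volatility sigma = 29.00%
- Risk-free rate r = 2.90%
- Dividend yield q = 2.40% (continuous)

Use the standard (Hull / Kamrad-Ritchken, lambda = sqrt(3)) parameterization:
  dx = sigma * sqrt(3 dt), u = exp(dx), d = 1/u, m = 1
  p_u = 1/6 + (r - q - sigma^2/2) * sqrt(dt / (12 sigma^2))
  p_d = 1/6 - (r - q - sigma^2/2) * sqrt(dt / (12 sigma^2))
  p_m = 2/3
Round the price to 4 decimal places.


dt = T/N = 0.666667; dx = sigma*sqrt(3*dt) = 0.410122
u = exp(dx) = 1.507002; d = 1/u = 0.663569
p_u = 0.136554, p_m = 0.666667, p_d = 0.196780
Discount per step: exp(-r*dt) = 0.980852
Stock lattice S(k, j) with j the centered position index:
  k=0: S(0,+0) = 105.2200
  k=1: S(1,-1) = 69.8208; S(1,+0) = 105.2200; S(1,+1) = 158.5667
  k=2: S(2,-2) = 46.3309; S(2,-1) = 69.8208; S(2,+0) = 105.2200; S(2,+1) = 158.5667; S(2,+2) = 238.9603
  k=3: S(3,-3) = 30.7438; S(3,-2) = 46.3309; S(3,-1) = 69.8208; S(3,+0) = 105.2200; S(3,+1) = 158.5667; S(3,+2) = 238.9603; S(3,+3) = 360.1135
Terminal payoffs V(N, j) = max(S_T - K, 0):
  V(3,-3) = 0.000000; V(3,-2) = 0.000000; V(3,-1) = 0.000000; V(3,+0) = 0.000000; V(3,+1) = 40.416701; V(3,+2) = 120.810260; V(3,+3) = 241.963477
Backward induction: V(k, j) = exp(-r*dt) * [p_u * V(k+1, j+1) + p_m * V(k+1, j) + p_d * V(k+1, j-1)]
  V(2,-2) = exp(-r*dt) * [p_u*0.000000 + p_m*0.000000 + p_d*0.000000] = 0.000000
  V(2,-1) = exp(-r*dt) * [p_u*0.000000 + p_m*0.000000 + p_d*0.000000] = 0.000000
  V(2,+0) = exp(-r*dt) * [p_u*40.416701 + p_m*0.000000 + p_d*0.000000] = 5.413372
  V(2,+1) = exp(-r*dt) * [p_u*120.810260 + p_m*40.416701 + p_d*0.000000] = 42.609748
  V(2,+2) = exp(-r*dt) * [p_u*241.963477 + p_m*120.810260 + p_d*40.416701] = 119.207263
  V(1,-1) = exp(-r*dt) * [p_u*5.413372 + p_m*0.000000 + p_d*0.000000] = 0.725062
  V(1,+0) = exp(-r*dt) * [p_u*42.609748 + p_m*5.413372 + p_d*0.000000] = 9.246919
  V(1,+1) = exp(-r*dt) * [p_u*119.207263 + p_m*42.609748 + p_d*5.413372] = 44.873926
  V(0,+0) = exp(-r*dt) * [p_u*44.873926 + p_m*9.246919 + p_d*0.725062] = 12.196889

Answer: Price = V(0,0) = 12.1969


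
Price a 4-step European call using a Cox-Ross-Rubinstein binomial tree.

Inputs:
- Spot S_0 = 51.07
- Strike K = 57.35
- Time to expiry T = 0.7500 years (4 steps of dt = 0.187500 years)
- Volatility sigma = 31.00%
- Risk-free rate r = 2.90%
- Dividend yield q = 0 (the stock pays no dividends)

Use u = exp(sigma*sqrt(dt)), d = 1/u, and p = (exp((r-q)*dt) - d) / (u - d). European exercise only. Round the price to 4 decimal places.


dt = T/N = 0.187500
u = exp(sigma*sqrt(dt)) = 1.143660; d = 1/u = 0.874385
p = (exp((r-q)*dt) - d) / (u - d) = 0.486740
Discount per step: exp(-r*dt) = 0.994577
Stock lattice S(k, i) with i counting down-moves:
  k=0: S(0,0) = 51.0700
  k=1: S(1,0) = 58.4067; S(1,1) = 44.6549
  k=2: S(2,0) = 66.7975; S(2,1) = 51.0700; S(2,2) = 39.0456
  k=3: S(3,0) = 76.3936; S(3,1) = 58.4067; S(3,2) = 44.6549; S(3,3) = 34.1409
  k=4: S(4,0) = 87.3683; S(4,1) = 66.7975; S(4,2) = 51.0700; S(4,3) = 39.0456; S(4,4) = 29.8523
Terminal payoffs V(N, i) = max(S_T - K, 0):
  V(4,0) = 30.018341; V(4,1) = 9.447464; V(4,2) = 0.000000; V(4,3) = 0.000000; V(4,4) = 0.000000
Backward induction: V(k, i) = exp(-r*dt) * [p * V(k+1, i) + (1-p) * V(k+1, i+1)].
  V(3,0) = exp(-r*dt) * [p*30.018341 + (1-p)*9.447464] = 19.354604
  V(3,1) = exp(-r*dt) * [p*9.447464 + (1-p)*0.000000] = 4.573522
  V(3,2) = exp(-r*dt) * [p*0.000000 + (1-p)*0.000000] = 0.000000
  V(3,3) = exp(-r*dt) * [p*0.000000 + (1-p)*0.000000] = 0.000000
  V(2,0) = exp(-r*dt) * [p*19.354604 + (1-p)*4.573522] = 11.704250
  V(2,1) = exp(-r*dt) * [p*4.573522 + (1-p)*0.000000] = 2.214044
  V(2,2) = exp(-r*dt) * [p*0.000000 + (1-p)*0.000000] = 0.000000
  V(1,0) = exp(-r*dt) * [p*11.704250 + (1-p)*2.214044] = 6.796251
  V(1,1) = exp(-r*dt) * [p*2.214044 + (1-p)*0.000000] = 1.071820
  V(0,0) = exp(-r*dt) * [p*6.796251 + (1-p)*1.071820] = 3.837207

Answer: Price = V(0,0) = 3.8372


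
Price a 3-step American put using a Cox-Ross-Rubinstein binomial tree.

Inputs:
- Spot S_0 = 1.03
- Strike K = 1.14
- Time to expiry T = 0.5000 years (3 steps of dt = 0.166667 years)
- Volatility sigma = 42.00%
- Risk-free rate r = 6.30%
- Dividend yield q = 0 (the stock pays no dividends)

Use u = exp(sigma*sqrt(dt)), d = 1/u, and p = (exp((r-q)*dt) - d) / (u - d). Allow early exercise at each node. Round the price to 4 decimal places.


Answer: Price = V(0,0) = 0.1726

Derivation:
dt = T/N = 0.166667
u = exp(sigma*sqrt(dt)) = 1.187042; d = 1/u = 0.842430
p = (exp((r-q)*dt) - d) / (u - d) = 0.487868
Discount per step: exp(-r*dt) = 0.989555
Stock lattice S(k, i) with i counting down-moves:
  k=0: S(0,0) = 1.0300
  k=1: S(1,0) = 1.2227; S(1,1) = 0.8677
  k=2: S(2,0) = 1.4513; S(2,1) = 1.0300; S(2,2) = 0.7310
  k=3: S(3,0) = 1.7228; S(3,1) = 1.2227; S(3,2) = 0.8677; S(3,3) = 0.6158
Terminal payoffs V(N, i) = max(K - S_T, 0):
  V(3,0) = 0.000000; V(3,1) = 0.000000; V(3,2) = 0.272297; V(3,3) = 0.524201
Backward induction: V(k, i) = exp(-r*dt) * [p * V(k+1, i) + (1-p) * V(k+1, i+1)]; then take max(V_cont, immediate exercise) for American.
  V(2,0) = exp(-r*dt) * [p*0.000000 + (1-p)*0.000000] = 0.000000; exercise = 0.000000; V(2,0) = max -> 0.000000
  V(2,1) = exp(-r*dt) * [p*0.000000 + (1-p)*0.272297] = 0.137995; exercise = 0.110000; V(2,1) = max -> 0.137995
  V(2,2) = exp(-r*dt) * [p*0.272297 + (1-p)*0.524201] = 0.397113; exercise = 0.409020; V(2,2) = max -> 0.409020
  V(1,0) = exp(-r*dt) * [p*0.000000 + (1-p)*0.137995] = 0.069934; exercise = 0.000000; V(1,0) = max -> 0.069934
  V(1,1) = exp(-r*dt) * [p*0.137995 + (1-p)*0.409020] = 0.273905; exercise = 0.272297; V(1,1) = max -> 0.273905
  V(0,0) = exp(-r*dt) * [p*0.069934 + (1-p)*0.273905] = 0.172572; exercise = 0.110000; V(0,0) = max -> 0.172572


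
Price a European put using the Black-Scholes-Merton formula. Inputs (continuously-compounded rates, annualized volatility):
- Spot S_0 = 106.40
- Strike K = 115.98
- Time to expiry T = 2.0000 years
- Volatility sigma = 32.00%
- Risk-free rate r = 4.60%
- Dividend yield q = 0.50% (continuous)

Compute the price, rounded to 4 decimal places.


d1 = (ln(S/K) + (r - q + 0.5*sigma^2) * T) / (sigma * sqrt(T)) = 0.21696647
d2 = d1 - sigma * sqrt(T) = -0.23558187
exp(-rT) = 0.91210515; exp(-qT) = 0.99004983
P = K * exp(-rT) * N(-d2) - S_0 * exp(-qT) * N(-d1)
N(-d1) = 0.41411724; N(-d2) = 0.59312143
P = 115.9800 * 0.91210515 * 0.59312143 - 106.4000 * 0.99004983 * 0.41411724 = 19.1203

Answer: Price = 19.1203


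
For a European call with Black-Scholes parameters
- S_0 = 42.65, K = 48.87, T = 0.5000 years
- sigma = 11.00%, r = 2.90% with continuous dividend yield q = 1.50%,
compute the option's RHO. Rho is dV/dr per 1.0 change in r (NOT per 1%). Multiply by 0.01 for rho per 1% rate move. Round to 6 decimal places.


Answer: Rho = 1.075249

Derivation:
d1 = -1.6213500460; d2 = -1.6991317920
phi(d1) = 0.1071713290; exp(-qT) = 0.9925280548; exp(-rT) = 0.9856046187
N(d2) = 0.0446471772
Rho = K*T*exp(-rT)*N(d2) = 48.8700 * 0.5000 * 0.9856046187 * 0.0446471772 = 1.075249


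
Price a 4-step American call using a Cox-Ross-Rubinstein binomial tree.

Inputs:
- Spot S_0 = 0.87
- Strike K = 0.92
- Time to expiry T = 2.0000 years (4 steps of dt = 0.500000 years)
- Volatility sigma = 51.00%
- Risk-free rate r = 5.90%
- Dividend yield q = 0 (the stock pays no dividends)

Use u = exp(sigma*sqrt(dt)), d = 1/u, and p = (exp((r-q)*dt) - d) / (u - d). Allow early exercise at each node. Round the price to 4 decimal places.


Answer: Price = V(0,0) = 0.2579

Derivation:
dt = T/N = 0.500000
u = exp(sigma*sqrt(dt)) = 1.434225; d = 1/u = 0.697241
p = (exp((r-q)*dt) - d) / (u - d) = 0.451433
Discount per step: exp(-r*dt) = 0.970931
Stock lattice S(k, i) with i counting down-moves:
  k=0: S(0,0) = 0.8700
  k=1: S(1,0) = 1.2478; S(1,1) = 0.6066
  k=2: S(2,0) = 1.7896; S(2,1) = 0.8700; S(2,2) = 0.4229
  k=3: S(3,0) = 2.5667; S(3,1) = 1.2478; S(3,2) = 0.6066; S(3,3) = 0.2949
  k=4: S(4,0) = 3.6812; S(4,1) = 1.7896; S(4,2) = 0.8700; S(4,3) = 0.4229; S(4,4) = 0.2056
Terminal payoffs V(N, i) = max(S_T - K, 0):
  V(4,0) = 2.761189; V(4,1) = 0.869591; V(4,2) = 0.000000; V(4,3) = 0.000000; V(4,4) = 0.000000
Backward induction: V(k, i) = exp(-r*dt) * [p * V(k+1, i) + (1-p) * V(k+1, i+1)]; then take max(V_cont, immediate exercise) for American.
  V(3,0) = exp(-r*dt) * [p*2.761189 + (1-p)*0.869591] = 1.673419; exercise = 1.646675; V(3,0) = max -> 1.673419
  V(3,1) = exp(-r*dt) * [p*0.869591 + (1-p)*0.000000] = 0.381150; exercise = 0.327776; V(3,1) = max -> 0.381150
  V(3,2) = exp(-r*dt) * [p*0.000000 + (1-p)*0.000000] = 0.000000; exercise = 0.000000; V(3,2) = max -> 0.000000
  V(3,3) = exp(-r*dt) * [p*0.000000 + (1-p)*0.000000] = 0.000000; exercise = 0.000000; V(3,3) = max -> 0.000000
  V(2,0) = exp(-r*dt) * [p*1.673419 + (1-p)*0.381150] = 0.936485; exercise = 0.869591; V(2,0) = max -> 0.936485
  V(2,1) = exp(-r*dt) * [p*0.381150 + (1-p)*0.000000] = 0.167062; exercise = 0.000000; V(2,1) = max -> 0.167062
  V(2,2) = exp(-r*dt) * [p*0.000000 + (1-p)*0.000000] = 0.000000; exercise = 0.000000; V(2,2) = max -> 0.000000
  V(1,0) = exp(-r*dt) * [p*0.936485 + (1-p)*0.167062] = 0.499451; exercise = 0.327776; V(1,0) = max -> 0.499451
  V(1,1) = exp(-r*dt) * [p*0.167062 + (1-p)*0.000000] = 0.073225; exercise = 0.000000; V(1,1) = max -> 0.073225
  V(0,0) = exp(-r*dt) * [p*0.499451 + (1-p)*0.073225] = 0.257916; exercise = 0.000000; V(0,0) = max -> 0.257916


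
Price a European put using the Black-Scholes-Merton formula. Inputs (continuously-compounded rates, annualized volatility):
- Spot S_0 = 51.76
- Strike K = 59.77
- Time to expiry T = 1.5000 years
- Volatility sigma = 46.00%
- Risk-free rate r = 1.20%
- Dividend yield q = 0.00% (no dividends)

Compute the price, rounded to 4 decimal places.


Answer: Price = 16.0195

Derivation:
d1 = (ln(S/K) + (r - q + 0.5*sigma^2) * T) / (sigma * sqrt(T)) = 0.05824423
d2 = d1 - sigma * sqrt(T) = -0.50513841
exp(-rT) = 0.98216103; exp(-qT) = 1.00000000
P = K * exp(-rT) * N(-d2) - S_0 * exp(-qT) * N(-d1)
N(-d1) = 0.47677705; N(-d2) = 0.69326919
P = 59.7700 * 0.98216103 * 0.69326919 - 51.7600 * 1.00000000 * 0.47677705 = 16.0195


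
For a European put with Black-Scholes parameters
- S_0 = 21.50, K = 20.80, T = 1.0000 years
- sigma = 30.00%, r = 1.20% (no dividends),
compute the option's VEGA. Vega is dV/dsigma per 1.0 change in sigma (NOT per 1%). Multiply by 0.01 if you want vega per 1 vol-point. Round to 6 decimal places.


Answer: Vega = 8.199018

Derivation:
d1 = 0.3003331614; d2 = 0.0003331614
phi(d1) = 0.3813496771; exp(-qT) = 1.0000000000; exp(-rT) = 0.9880717129
Vega = S * exp(-qT) * phi(d1) * sqrt(T) = 21.5000 * 1.0000000000 * 0.3813496771 * 1.0000000000 = 8.199018


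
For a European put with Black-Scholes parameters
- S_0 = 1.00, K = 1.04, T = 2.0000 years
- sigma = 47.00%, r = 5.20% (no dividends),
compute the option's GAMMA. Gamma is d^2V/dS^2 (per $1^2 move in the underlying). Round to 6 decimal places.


d1 = 0.4297994914; d2 = -0.2348808829
phi(d1) = 0.3637449533; exp(-qT) = 1.0000000000; exp(-rT) = 0.9012252974
Gamma = exp(-qT) * phi(d1) / (S * sigma * sqrt(T)) = 1.0000000000 * 0.3637449533 / (1.0000 * 0.4700 * 1.4142135624) = 0.547248

Answer: Gamma = 0.547248


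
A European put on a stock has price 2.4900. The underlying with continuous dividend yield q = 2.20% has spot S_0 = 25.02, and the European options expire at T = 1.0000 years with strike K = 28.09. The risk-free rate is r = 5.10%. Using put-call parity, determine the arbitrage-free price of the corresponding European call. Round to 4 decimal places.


Answer: Call price = 0.2722

Derivation:
Put-call parity: C - P = S_0 * exp(-qT) - K * exp(-rT).
S_0 * exp(-qT) = 25.0200 * 0.97824024 = 24.47557068
K * exp(-rT) = 28.0900 * 0.95027867 = 26.69332786
C = P + S*exp(-qT) - K*exp(-rT)
C = 2.4900 + 24.47557068 - 26.69332786 = 0.2722


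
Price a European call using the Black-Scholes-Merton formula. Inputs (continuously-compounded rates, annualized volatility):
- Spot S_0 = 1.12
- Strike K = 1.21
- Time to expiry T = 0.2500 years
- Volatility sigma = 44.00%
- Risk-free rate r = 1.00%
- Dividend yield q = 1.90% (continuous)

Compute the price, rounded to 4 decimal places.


Answer: Price = 0.0621

Derivation:
d1 = (ln(S/K) + (r - q + 0.5*sigma^2) * T) / (sigma * sqrt(T)) = -0.25155307
d2 = d1 - sigma * sqrt(T) = -0.47155307
exp(-rT) = 0.99750312; exp(-qT) = 0.99526126
C = S_0 * exp(-qT) * N(d1) - K * exp(-rT) * N(d2)
N(d1) = 0.40069327; N(d2) = 0.31862292
C = 1.1200 * 0.99526126 * 0.40069327 - 1.2100 * 0.99750312 * 0.31862292 = 0.0621


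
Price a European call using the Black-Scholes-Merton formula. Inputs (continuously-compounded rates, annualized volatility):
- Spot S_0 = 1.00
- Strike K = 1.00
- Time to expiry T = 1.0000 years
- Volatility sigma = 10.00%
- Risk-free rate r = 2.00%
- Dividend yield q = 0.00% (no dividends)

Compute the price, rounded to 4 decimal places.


Answer: Price = 0.0502

Derivation:
d1 = (ln(S/K) + (r - q + 0.5*sigma^2) * T) / (sigma * sqrt(T)) = 0.25000000
d2 = d1 - sigma * sqrt(T) = 0.15000000
exp(-rT) = 0.98019867; exp(-qT) = 1.00000000
C = S_0 * exp(-qT) * N(d1) - K * exp(-rT) * N(d2)
N(d1) = 0.59870633; N(d2) = 0.55961769
C = 1.0000 * 1.00000000 * 0.59870633 - 1.0000 * 0.98019867 * 0.55961769 = 0.0502


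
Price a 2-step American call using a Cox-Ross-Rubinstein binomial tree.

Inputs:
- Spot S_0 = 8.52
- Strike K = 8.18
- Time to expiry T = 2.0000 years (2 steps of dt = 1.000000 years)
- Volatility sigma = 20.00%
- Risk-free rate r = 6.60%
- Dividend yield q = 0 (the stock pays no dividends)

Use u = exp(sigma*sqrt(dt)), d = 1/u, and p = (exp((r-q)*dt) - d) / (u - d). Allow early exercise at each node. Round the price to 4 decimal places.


Answer: Price = V(0,0) = 1.6646

Derivation:
dt = T/N = 1.000000
u = exp(sigma*sqrt(dt)) = 1.221403; d = 1/u = 0.818731
p = (exp((r-q)*dt) - d) / (u - d) = 0.619601
Discount per step: exp(-r*dt) = 0.936131
Stock lattice S(k, i) with i counting down-moves:
  k=0: S(0,0) = 8.5200
  k=1: S(1,0) = 10.4064; S(1,1) = 6.9756
  k=2: S(2,0) = 12.7103; S(2,1) = 8.5200; S(2,2) = 5.7111
Terminal payoffs V(N, i) = max(S_T - K, 0):
  V(2,0) = 4.530346; V(2,1) = 0.340000; V(2,2) = 0.000000
Backward induction: V(k, i) = exp(-r*dt) * [p * V(k+1, i) + (1-p) * V(k+1, i+1)]; then take max(V_cont, immediate exercise) for American.
  V(1,0) = exp(-r*dt) * [p*4.530346 + (1-p)*0.340000] = 2.748801; exercise = 2.226351; V(1,0) = max -> 2.748801
  V(1,1) = exp(-r*dt) * [p*0.340000 + (1-p)*0.000000] = 0.197209; exercise = 0.000000; V(1,1) = max -> 0.197209
  V(0,0) = exp(-r*dt) * [p*2.748801 + (1-p)*0.197209] = 1.664607; exercise = 0.340000; V(0,0) = max -> 1.664607


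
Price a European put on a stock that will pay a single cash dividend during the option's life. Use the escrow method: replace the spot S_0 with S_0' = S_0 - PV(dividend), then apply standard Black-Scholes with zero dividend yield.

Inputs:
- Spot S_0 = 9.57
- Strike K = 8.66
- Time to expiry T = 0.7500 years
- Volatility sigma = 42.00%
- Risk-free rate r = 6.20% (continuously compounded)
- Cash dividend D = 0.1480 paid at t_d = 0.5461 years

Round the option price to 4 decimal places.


Answer: Price = 0.7778

Derivation:
PV(D) = D * exp(-r * t_d) = 0.1480 * 0.96670857 = 0.14307287
S_0' = S_0 - PV(D) = 9.5700 - 0.14307287 = 9.42692713
d1 = (ln(S_0'/K) + (r + sigma^2/2)*T) / (sigma*sqrt(T)) = 0.54299919
d2 = d1 - sigma*sqrt(T) = 0.17926852
exp(-rT) = 0.95456456
N(-d1) = 0.29356518; N(-d2) = 0.42886343
P = K * exp(-rT) * N(-d2) - S_0' * N(-d1) = 8.6600 * 0.95456456 * 0.42886343 - 9.42692713 * 0.29356518 = 0.7778


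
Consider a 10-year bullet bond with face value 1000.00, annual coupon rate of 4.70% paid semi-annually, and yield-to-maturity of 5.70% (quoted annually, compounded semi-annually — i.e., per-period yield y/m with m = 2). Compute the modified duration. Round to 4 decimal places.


Coupon per period c = face * coupon_rate / m = 23.500000
Periods per year m = 2; per-period yield y/m = 0.028500
Number of cashflows N = 20
Cashflows (t years, CF_t, discount factor 1/(1+y/m)^(m*t), PV):
  t = 0.5000: CF_t = 23.500000, DF = 0.972290, PV = 22.848809
  t = 1.0000: CF_t = 23.500000, DF = 0.945347, PV = 22.215663
  t = 1.5000: CF_t = 23.500000, DF = 0.919152, PV = 21.600061
  t = 2.0000: CF_t = 23.500000, DF = 0.893682, PV = 21.001518
  t = 2.5000: CF_t = 23.500000, DF = 0.868917, PV = 20.419560
  t = 3.0000: CF_t = 23.500000, DF = 0.844840, PV = 19.853729
  t = 3.5000: CF_t = 23.500000, DF = 0.821429, PV = 19.303577
  t = 4.0000: CF_t = 23.500000, DF = 0.798667, PV = 18.768670
  t = 4.5000: CF_t = 23.500000, DF = 0.776536, PV = 18.248585
  t = 5.0000: CF_t = 23.500000, DF = 0.755018, PV = 17.742912
  t = 5.5000: CF_t = 23.500000, DF = 0.734096, PV = 17.251251
  t = 6.0000: CF_t = 23.500000, DF = 0.713754, PV = 16.773215
  t = 6.5000: CF_t = 23.500000, DF = 0.693976, PV = 16.308425
  t = 7.0000: CF_t = 23.500000, DF = 0.674745, PV = 15.856514
  t = 7.5000: CF_t = 23.500000, DF = 0.656048, PV = 15.417126
  t = 8.0000: CF_t = 23.500000, DF = 0.637869, PV = 14.989913
  t = 8.5000: CF_t = 23.500000, DF = 0.620193, PV = 14.574539
  t = 9.0000: CF_t = 23.500000, DF = 0.603007, PV = 14.170675
  t = 9.5000: CF_t = 23.500000, DF = 0.586298, PV = 13.778002
  t = 10.0000: CF_t = 1023.500000, DF = 0.570051, PV = 583.447692
Price P = sum_t PV_t = 924.570436
First compute Macaulay numerator sum_t t * PV_t:
  t * PV_t at t = 0.5000: 11.424404
  t * PV_t at t = 1.0000: 22.215663
  t * PV_t at t = 1.5000: 32.400091
  t * PV_t at t = 2.0000: 42.003035
  t * PV_t at t = 2.5000: 51.048900
  t * PV_t at t = 3.0000: 59.561187
  t * PV_t at t = 3.5000: 67.562519
  t * PV_t at t = 4.0000: 75.074679
  t * PV_t at t = 4.5000: 82.118633
  t * PV_t at t = 5.0000: 88.714561
  t * PV_t at t = 5.5000: 94.881883
  t * PV_t at t = 6.0000: 100.639289
  t * PV_t at t = 6.5000: 106.004761
  t * PV_t at t = 7.0000: 110.995599
  t * PV_t at t = 7.5000: 115.628445
  t * PV_t at t = 8.0000: 119.919308
  t * PV_t at t = 8.5000: 123.883582
  t * PV_t at t = 9.0000: 127.536074
  t * PV_t at t = 9.5000: 130.891017
  t * PV_t at t = 10.0000: 5834.476922
Macaulay duration D = 7396.980553 / 924.570436 = 8.000451
Modified duration = D / (1 + y/m) = 8.000451 / (1 + 0.028500) = 7.778757

Answer: Modified duration = 7.7788


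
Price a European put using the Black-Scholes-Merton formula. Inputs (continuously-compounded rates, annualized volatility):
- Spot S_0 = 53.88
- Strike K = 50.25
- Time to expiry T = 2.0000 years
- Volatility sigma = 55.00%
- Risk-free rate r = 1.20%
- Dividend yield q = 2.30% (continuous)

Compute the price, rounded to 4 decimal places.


Answer: Price = 14.0385

Derivation:
d1 = (ln(S/K) + (r - q + 0.5*sigma^2) * T) / (sigma * sqrt(T)) = 0.45029692
d2 = d1 - sigma * sqrt(T) = -0.32752054
exp(-rT) = 0.97628571; exp(-qT) = 0.95504196
P = K * exp(-rT) * N(-d2) - S_0 * exp(-qT) * N(-d1)
N(-d1) = 0.32624818; N(-d2) = 0.62836290
P = 50.2500 * 0.97628571 * 0.62836290 - 53.8800 * 0.95504196 * 0.32624818 = 14.0385


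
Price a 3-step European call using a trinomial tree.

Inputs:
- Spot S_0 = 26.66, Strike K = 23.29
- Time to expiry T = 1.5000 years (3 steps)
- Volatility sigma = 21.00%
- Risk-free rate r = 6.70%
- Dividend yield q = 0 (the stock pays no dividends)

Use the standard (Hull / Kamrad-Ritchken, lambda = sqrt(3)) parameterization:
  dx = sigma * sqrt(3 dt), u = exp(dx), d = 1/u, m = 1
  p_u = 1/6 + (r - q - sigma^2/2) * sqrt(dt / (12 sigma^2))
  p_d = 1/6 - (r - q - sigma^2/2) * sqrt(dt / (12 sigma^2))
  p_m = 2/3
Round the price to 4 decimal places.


Answer: Price = V(0,0) = 6.2164

Derivation:
dt = T/N = 0.500000; dx = sigma*sqrt(3*dt) = 0.257196
u = exp(dx) = 1.293299; d = 1/u = 0.773216
p_u = 0.210359, p_m = 0.666667, p_d = 0.122974
Discount per step: exp(-r*dt) = 0.967055
Stock lattice S(k, j) with j the centered position index:
  k=0: S(0,+0) = 26.6600
  k=1: S(1,-1) = 20.6139; S(1,+0) = 26.6600; S(1,+1) = 34.4794
  k=2: S(2,-2) = 15.9390; S(2,-1) = 20.6139; S(2,+0) = 26.6600; S(2,+1) = 34.4794; S(2,+2) = 44.5921
  k=3: S(3,-3) = 12.3243; S(3,-2) = 15.9390; S(3,-1) = 20.6139; S(3,+0) = 26.6600; S(3,+1) = 34.4794; S(3,+2) = 44.5921; S(3,+3) = 57.6710
Terminal payoffs V(N, j) = max(S_T - K, 0):
  V(3,-3) = 0.000000; V(3,-2) = 0.000000; V(3,-1) = 0.000000; V(3,+0) = 3.370000; V(3,+1) = 11.189355; V(3,+2) = 21.302120; V(3,+3) = 34.380950
Backward induction: V(k, j) = exp(-r*dt) * [p_u * V(k+1, j+1) + p_m * V(k+1, j) + p_d * V(k+1, j-1)]
  V(2,-2) = exp(-r*dt) * [p_u*0.000000 + p_m*0.000000 + p_d*0.000000] = 0.000000
  V(2,-1) = exp(-r*dt) * [p_u*3.370000 + p_m*0.000000 + p_d*0.000000] = 0.685555
  V(2,+0) = exp(-r*dt) * [p_u*11.189355 + p_m*3.370000 + p_d*0.000000] = 4.448886
  V(2,+1) = exp(-r*dt) * [p_u*21.302120 + p_m*11.189355 + p_d*3.370000] = 11.948046
  V(2,+2) = exp(-r*dt) * [p_u*34.380950 + p_m*21.302120 + p_d*11.189355] = 22.058288
  V(1,-1) = exp(-r*dt) * [p_u*4.448886 + p_m*0.685555 + p_d*0.000000] = 1.347010
  V(1,+0) = exp(-r*dt) * [p_u*11.948046 + p_m*4.448886 + p_d*0.685555] = 5.380314
  V(1,+1) = exp(-r*dt) * [p_u*22.058288 + p_m*11.948046 + p_d*4.448886] = 12.719307
  V(0,+0) = exp(-r*dt) * [p_u*12.719307 + p_m*5.380314 + p_d*1.347010] = 6.216368
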